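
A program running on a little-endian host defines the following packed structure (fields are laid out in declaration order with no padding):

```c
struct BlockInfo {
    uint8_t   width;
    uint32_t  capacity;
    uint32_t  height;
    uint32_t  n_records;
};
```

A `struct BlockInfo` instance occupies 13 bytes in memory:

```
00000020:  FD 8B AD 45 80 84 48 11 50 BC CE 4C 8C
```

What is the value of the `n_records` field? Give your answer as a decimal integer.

2353843900

`n_records` follows `width` (1 B), `capacity` (4 B), `height` (4 B), so it starts at offset 1 + 4 + 4 = 9 and occupies 4 bytes.
Bytes at offsets 9..12: BC CE 4C 8C.
In little-endian order the low byte comes first in memory.
Reassemble most-significant byte first: 8C 4C CE BC → 0x8C4CCEBC.
0x8C4CCEBC = 2353843900.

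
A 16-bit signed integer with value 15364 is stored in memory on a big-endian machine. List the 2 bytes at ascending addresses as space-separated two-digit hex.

3C 04

15364 in hexadecimal, padded to 16 bits, is 0x3C04.
Split into bytes (most-significant first): 3C 04.
Big-endian: lowest address holds the most-significant byte.
So the memory order matches the most-significant-first order: 3C 04.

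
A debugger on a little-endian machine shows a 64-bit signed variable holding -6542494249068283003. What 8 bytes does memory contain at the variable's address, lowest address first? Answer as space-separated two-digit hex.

85 BB 3F E3 24 64 34 A5

Two's complement of -6542494249068283003 in 64 bits: 6542494249068283003 = 0x5ACB9BDB1CC0447B; invert → 0xA5346424E33FBB84; add 1 → 0xA5346424E33FBB85.
Split into bytes (most-significant first): A5 34 64 24 E3 3F BB 85.
In little-endian order the low byte comes first in memory.
So at ascending addresses the bytes are 85 BB 3F E3 24 64 34 A5.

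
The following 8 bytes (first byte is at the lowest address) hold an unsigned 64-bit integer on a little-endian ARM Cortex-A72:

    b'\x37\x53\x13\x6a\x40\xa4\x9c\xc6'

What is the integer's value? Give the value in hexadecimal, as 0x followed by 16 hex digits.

Little-endian: lowest address holds the least-significant byte.
Reassemble most-significant byte first: C6 9C A4 40 6A 13 53 37 → 0xC69CA4406A135337.

0xC69CA4406A135337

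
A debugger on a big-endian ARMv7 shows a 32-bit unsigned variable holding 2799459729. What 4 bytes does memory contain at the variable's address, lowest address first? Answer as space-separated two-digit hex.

2799459729 in hexadecimal, padded to 32 bits, is 0xA6DC5D91.
Split into bytes (most-significant first): A6 DC 5D 91.
Big-endian stores the most-significant byte at the lowest address.
So the memory order matches the most-significant-first order: A6 DC 5D 91.

A6 DC 5D 91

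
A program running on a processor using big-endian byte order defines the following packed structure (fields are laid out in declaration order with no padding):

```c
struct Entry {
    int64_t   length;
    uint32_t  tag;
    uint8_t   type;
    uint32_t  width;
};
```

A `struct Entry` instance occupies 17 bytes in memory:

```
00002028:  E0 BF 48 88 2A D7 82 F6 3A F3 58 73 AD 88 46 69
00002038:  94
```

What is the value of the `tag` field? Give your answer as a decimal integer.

`tag` follows `length` (8 bytes), so it starts at byte offset 8 and occupies 4 bytes.
Bytes at offsets 8..11: 3A F3 58 73.
In big-endian order the high byte comes first in memory.
The bytes are already most-significant first: 0x3AF35873.
0x3AF35873 = 989026419.

989026419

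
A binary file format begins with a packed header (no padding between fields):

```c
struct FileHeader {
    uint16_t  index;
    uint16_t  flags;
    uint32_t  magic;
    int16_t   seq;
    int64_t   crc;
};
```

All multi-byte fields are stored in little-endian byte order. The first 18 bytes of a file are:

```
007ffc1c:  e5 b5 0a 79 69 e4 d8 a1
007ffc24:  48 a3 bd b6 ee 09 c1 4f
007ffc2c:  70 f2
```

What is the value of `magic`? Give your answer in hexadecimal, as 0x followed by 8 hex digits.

0xA1D8E469

`magic` follows `index` (2 B), `flags` (2 B), so it starts at offset 2 + 2 = 4 and occupies 4 bytes.
Bytes at offsets 4..7: 69 E4 D8 A1.
In little-endian order the low byte comes first in memory.
Reassemble most-significant byte first: A1 D8 E4 69 → 0xA1D8E469.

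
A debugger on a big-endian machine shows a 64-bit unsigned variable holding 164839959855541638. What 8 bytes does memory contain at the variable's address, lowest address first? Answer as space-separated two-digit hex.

02 49 A1 11 F3 FA AD 86

164839959855541638 in hexadecimal, padded to 64 bits, is 0x0249A111F3FAAD86.
Split into bytes (most-significant first): 02 49 A1 11 F3 FA AD 86.
In big-endian order the high byte comes first in memory.
So the memory order matches the most-significant-first order: 02 49 A1 11 F3 FA AD 86.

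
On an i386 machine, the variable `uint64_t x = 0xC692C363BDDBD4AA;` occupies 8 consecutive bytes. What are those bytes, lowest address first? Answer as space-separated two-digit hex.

AA D4 DB BD 63 C3 92 C6

Split into bytes (most-significant first): C6 92 C3 63 BD DB D4 AA.
In little-endian order the low byte comes first in memory.
So at ascending addresses the bytes are AA D4 DB BD 63 C3 92 C6.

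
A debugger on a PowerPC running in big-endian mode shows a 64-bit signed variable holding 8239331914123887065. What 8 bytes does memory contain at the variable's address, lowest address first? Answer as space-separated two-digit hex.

8239331914123887065 in hexadecimal, padded to 64 bits, is 0x7257FCB8D7E4C1D9.
Split into bytes (most-significant first): 72 57 FC B8 D7 E4 C1 D9.
Big-endian stores the most-significant byte at the lowest address.
So the memory order matches the most-significant-first order: 72 57 FC B8 D7 E4 C1 D9.

72 57 FC B8 D7 E4 C1 D9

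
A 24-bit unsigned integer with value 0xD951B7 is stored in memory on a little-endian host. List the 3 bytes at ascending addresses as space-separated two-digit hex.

B7 51 D9

Split into bytes (most-significant first): D9 51 B7.
Little-endian stores the least-significant byte at the lowest address.
So at ascending addresses the bytes are B7 51 D9.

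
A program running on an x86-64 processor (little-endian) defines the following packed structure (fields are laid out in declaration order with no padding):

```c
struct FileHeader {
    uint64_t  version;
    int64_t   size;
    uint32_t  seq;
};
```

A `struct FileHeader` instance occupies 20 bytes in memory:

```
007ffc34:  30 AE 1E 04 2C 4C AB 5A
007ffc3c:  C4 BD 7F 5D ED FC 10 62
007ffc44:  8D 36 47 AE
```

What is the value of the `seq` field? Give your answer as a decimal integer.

`seq` follows `version` (8 B), `size` (8 B), so it starts at offset 8 + 8 = 16 and occupies 4 bytes.
Bytes at offsets 16..19: 8D 36 47 AE.
In little-endian order the low byte comes first in memory.
Reassemble most-significant byte first: AE 47 36 8D → 0xAE47368D.
0xAE47368D = 2923902605.

2923902605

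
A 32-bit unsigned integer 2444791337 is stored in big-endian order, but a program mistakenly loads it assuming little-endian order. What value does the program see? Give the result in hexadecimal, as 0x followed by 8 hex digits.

0x298EB891

2444791337 in 32-bit hexadecimal is 0x91B88E29.
Stored big-endian, the bytes at ascending addresses are 91 B8 8E 29.
Read back as little-endian, the first byte is least significant, giving 0x298EB891.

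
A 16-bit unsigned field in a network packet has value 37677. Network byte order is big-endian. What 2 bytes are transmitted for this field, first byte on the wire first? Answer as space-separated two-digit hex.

93 2D

37677 in hexadecimal, padded to 16 bits, is 0x932D.
Split into bytes (most-significant first): 93 2D.
Big-endian: lowest address holds the most-significant byte.
So the memory order matches the most-significant-first order: 93 2D.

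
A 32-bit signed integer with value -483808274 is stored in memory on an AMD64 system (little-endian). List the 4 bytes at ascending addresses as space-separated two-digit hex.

Two's complement of -483808274 in 32 bits: 483808274 = 0x1CD65412; invert → 0xE329ABED; add 1 → 0xE329ABEE.
Split into bytes (most-significant first): E3 29 AB EE.
In little-endian order the low byte comes first in memory.
So at ascending addresses the bytes are EE AB 29 E3.

EE AB 29 E3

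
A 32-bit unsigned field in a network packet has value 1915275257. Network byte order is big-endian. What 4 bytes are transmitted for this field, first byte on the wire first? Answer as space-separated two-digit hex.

1915275257 in hexadecimal, padded to 32 bits, is 0x7228C7F9.
Split into bytes (most-significant first): 72 28 C7 F9.
Big-endian: lowest address holds the most-significant byte.
So the memory order matches the most-significant-first order: 72 28 C7 F9.

72 28 C7 F9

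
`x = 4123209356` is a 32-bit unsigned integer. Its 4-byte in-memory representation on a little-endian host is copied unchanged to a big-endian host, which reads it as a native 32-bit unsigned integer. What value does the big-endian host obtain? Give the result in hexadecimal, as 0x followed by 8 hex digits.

0x8C2EC3F5

4123209356 in 32-bit hexadecimal is 0xF5C32E8C.
Stored little-endian, the bytes at ascending addresses are 8C 2E C3 F5.
Read back as big-endian, the last byte is least significant, giving 0x8C2EC3F5.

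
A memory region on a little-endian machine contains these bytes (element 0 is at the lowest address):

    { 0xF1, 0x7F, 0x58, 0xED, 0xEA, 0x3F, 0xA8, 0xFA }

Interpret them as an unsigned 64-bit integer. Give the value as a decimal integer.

18061756583806271473

Little-endian stores the least-significant byte at the lowest address.
Reassemble most-significant byte first: FA A8 3F EA ED 58 7F F1 → 0xFAA83FEAED587FF1.
0xFAA83FEAED587FF1 = 18061756583806271473.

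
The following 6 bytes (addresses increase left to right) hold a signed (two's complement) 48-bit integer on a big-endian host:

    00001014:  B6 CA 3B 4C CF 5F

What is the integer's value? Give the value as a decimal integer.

Big-endian stores the most-significant byte at the lowest address.
The bytes are already most-significant first: 0xB6CA3B4CCF5F.
Top bit is set, so as a signed 48-bit value this is 0xB6CA3B4CCF5F − 2^48 = -80495282172065.

-80495282172065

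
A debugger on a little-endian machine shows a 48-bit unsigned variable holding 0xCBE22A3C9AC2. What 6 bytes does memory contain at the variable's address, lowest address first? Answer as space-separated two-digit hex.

Split into bytes (most-significant first): CB E2 2A 3C 9A C2.
Little-endian stores the least-significant byte at the lowest address.
So at ascending addresses the bytes are C2 9A 3C 2A E2 CB.

C2 9A 3C 2A E2 CB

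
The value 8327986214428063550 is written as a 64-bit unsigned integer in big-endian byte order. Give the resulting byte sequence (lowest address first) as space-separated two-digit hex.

8327986214428063550 in hexadecimal, padded to 64 bits, is 0x7392F356A555B73E.
Split into bytes (most-significant first): 73 92 F3 56 A5 55 B7 3E.
Big-endian stores the most-significant byte at the lowest address.
So the memory order matches the most-significant-first order: 73 92 F3 56 A5 55 B7 3E.

73 92 F3 56 A5 55 B7 3E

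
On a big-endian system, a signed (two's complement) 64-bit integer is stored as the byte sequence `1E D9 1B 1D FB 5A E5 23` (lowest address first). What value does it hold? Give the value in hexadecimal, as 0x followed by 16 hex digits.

Big-endian: lowest address holds the most-significant byte.
The bytes are already most-significant first: 0x1ED91B1DFB5AE523.

0x1ED91B1DFB5AE523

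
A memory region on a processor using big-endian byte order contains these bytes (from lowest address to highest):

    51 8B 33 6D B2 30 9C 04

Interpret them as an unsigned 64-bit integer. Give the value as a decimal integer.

5875846685068925956

Big-endian: lowest address holds the most-significant byte.
The bytes are already most-significant first: 0x518B336DB2309C04.
0x518B336DB2309C04 = 5875846685068925956.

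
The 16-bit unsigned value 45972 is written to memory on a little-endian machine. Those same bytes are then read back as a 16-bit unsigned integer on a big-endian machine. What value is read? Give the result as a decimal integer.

45972 in 16-bit hexadecimal is 0xB394.
Stored little-endian, the bytes at ascending addresses are 94 B3.
Read back as big-endian, the last byte is least significant, giving 0x94B3.
0x94B3 = 38067.

38067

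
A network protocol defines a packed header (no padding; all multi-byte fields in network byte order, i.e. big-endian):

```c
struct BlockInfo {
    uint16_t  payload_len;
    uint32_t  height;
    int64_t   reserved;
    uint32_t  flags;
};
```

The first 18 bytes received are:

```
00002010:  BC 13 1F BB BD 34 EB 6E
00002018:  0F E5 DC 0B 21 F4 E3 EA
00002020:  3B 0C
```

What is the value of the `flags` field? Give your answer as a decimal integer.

3823778572

`flags` follows `payload_len` (2 B), `height` (4 B), `reserved` (8 B), so it starts at offset 2 + 4 + 8 = 14 and occupies 4 bytes.
Bytes at offsets 14..17: E3 EA 3B 0C.
Big-endian: lowest address holds the most-significant byte.
The bytes are already most-significant first: 0xE3EA3B0C.
0xE3EA3B0C = 3823778572.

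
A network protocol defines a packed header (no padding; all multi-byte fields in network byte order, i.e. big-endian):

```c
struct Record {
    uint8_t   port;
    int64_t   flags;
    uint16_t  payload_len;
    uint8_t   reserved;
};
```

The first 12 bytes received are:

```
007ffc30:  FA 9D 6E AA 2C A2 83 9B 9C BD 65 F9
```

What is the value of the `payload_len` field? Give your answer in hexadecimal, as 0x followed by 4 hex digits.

0xBD65

`payload_len` follows `port` (1 B), `flags` (8 B), so it starts at offset 1 + 8 = 9 and occupies 2 bytes.
Bytes at offsets 9..10: BD 65.
Big-endian: lowest address holds the most-significant byte.
The bytes are already most-significant first: 0xBD65.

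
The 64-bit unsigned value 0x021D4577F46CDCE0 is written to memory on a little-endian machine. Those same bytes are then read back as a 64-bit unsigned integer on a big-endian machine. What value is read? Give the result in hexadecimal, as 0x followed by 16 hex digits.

Stored little-endian, the bytes at ascending addresses are E0 DC 6C F4 77 45 1D 02.
Read back as big-endian, the last byte is least significant, giving 0xE0DC6CF477451D02.

0xE0DC6CF477451D02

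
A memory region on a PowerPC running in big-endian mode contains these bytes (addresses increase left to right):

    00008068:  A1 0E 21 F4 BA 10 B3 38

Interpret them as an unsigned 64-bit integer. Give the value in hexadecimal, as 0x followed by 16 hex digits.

Big-endian: lowest address holds the most-significant byte.
The bytes are already most-significant first: 0xA10E21F4BA10B338.

0xA10E21F4BA10B338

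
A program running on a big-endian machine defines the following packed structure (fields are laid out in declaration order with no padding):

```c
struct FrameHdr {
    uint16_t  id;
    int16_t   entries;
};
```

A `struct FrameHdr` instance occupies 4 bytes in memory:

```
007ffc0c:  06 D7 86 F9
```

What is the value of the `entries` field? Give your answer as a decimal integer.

-30983

`entries` follows `id` (2 bytes), so it starts at byte offset 2 and occupies 2 bytes.
Bytes at offsets 2..3: 86 F9.
Big-endian: lowest address holds the most-significant byte.
The bytes are already most-significant first: 0x86F9.
Top bit is set, so as a signed 16-bit value this is 0x86F9 − 2^16 = -30983.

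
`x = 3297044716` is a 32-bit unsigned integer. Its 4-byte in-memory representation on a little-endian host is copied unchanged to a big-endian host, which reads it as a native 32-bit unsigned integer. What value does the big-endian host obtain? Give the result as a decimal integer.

3297044716 in 32-bit hexadecimal is 0xC484E8EC.
Stored little-endian, the bytes at ascending addresses are EC E8 84 C4.
Read back as big-endian, the last byte is least significant, giving 0xECE884C4.
0xECE884C4 = 3974661316.

3974661316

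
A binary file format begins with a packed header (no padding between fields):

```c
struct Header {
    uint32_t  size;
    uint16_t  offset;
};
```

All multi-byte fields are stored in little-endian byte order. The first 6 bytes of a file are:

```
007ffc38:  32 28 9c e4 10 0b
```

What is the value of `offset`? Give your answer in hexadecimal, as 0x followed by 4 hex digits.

`offset` follows `size` (4 bytes), so it starts at byte offset 4 and occupies 2 bytes.
Bytes at offsets 4..5: 10 0B.
Little-endian: lowest address holds the least-significant byte.
Reassemble most-significant byte first: 0B 10 → 0x0B10.

0x0B10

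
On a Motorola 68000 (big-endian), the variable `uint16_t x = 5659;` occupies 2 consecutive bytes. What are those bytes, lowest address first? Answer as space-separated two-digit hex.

16 1B

5659 in hexadecimal, padded to 16 bits, is 0x161B.
Split into bytes (most-significant first): 16 1B.
Big-endian stores the most-significant byte at the lowest address.
So the memory order matches the most-significant-first order: 16 1B.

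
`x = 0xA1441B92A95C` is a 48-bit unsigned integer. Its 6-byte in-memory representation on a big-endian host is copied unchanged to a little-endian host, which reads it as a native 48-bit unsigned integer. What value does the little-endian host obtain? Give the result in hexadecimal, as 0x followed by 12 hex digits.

0x5CA9921B44A1

Stored big-endian, the bytes at ascending addresses are A1 44 1B 92 A9 5C.
Read back as little-endian, the first byte is least significant, giving 0x5CA9921B44A1.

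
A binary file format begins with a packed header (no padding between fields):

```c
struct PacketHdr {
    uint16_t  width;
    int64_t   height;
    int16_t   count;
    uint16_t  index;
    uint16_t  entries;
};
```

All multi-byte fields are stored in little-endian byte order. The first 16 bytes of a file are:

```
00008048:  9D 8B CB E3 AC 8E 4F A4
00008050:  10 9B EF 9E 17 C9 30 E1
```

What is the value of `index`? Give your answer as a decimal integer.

`index` follows `width` (2 B), `height` (8 B), `count` (2 B), so it starts at offset 2 + 8 + 2 = 12 and occupies 2 bytes.
Bytes at offsets 12..13: 17 C9.
Little-endian stores the least-significant byte at the lowest address.
Reassemble most-significant byte first: C9 17 → 0xC917.
0xC917 = 51479.

51479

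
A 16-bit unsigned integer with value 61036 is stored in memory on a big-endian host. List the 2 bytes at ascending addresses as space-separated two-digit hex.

EE 6C

61036 in hexadecimal, padded to 16 bits, is 0xEE6C.
Split into bytes (most-significant first): EE 6C.
In big-endian order the high byte comes first in memory.
So the memory order matches the most-significant-first order: EE 6C.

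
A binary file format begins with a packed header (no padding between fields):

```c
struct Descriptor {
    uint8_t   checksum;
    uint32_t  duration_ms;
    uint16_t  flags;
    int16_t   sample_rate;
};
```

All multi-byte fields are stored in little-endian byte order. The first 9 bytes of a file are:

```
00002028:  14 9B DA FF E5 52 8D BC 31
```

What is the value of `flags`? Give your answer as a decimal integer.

36178

`flags` follows `checksum` (1 B), `duration_ms` (4 B), so it starts at offset 1 + 4 = 5 and occupies 2 bytes.
Bytes at offsets 5..6: 52 8D.
Little-endian: lowest address holds the least-significant byte.
Reassemble most-significant byte first: 8D 52 → 0x8D52.
0x8D52 = 36178.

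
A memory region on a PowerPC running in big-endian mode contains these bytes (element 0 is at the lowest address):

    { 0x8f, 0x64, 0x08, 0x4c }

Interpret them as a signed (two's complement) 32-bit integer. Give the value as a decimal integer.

Big-endian stores the most-significant byte at the lowest address.
The bytes are already most-significant first: 0x8F64084C.
Top bit is set, so as a signed 32-bit value this is 0x8F64084C − 2^32 = -1889269684.

-1889269684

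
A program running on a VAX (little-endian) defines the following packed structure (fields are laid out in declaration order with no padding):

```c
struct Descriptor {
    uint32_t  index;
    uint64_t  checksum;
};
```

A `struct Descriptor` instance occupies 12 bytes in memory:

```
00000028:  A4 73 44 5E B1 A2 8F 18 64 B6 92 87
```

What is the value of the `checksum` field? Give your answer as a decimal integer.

`checksum` follows `index` (4 bytes), so it starts at byte offset 4 and occupies 8 bytes.
Bytes at offsets 4..11: B1 A2 8F 18 64 B6 92 87.
Little-endian: lowest address holds the least-significant byte.
Reassemble most-significant byte first: 87 92 B6 64 18 8F A2 B1 → 0x8792B664188FA2B1.
0x8792B664188FA2B1 = 9769071082745078449.

9769071082745078449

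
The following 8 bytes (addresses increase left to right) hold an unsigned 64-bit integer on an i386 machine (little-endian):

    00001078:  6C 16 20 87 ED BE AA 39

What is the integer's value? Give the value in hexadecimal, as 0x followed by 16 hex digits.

0x39AABEED8720166C

Little-endian stores the least-significant byte at the lowest address.
Reassemble most-significant byte first: 39 AA BE ED 87 20 16 6C → 0x39AABEED8720166C.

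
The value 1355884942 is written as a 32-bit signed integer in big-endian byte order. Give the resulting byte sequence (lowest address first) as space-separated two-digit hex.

50 D1 29 8E

1355884942 in hexadecimal, padded to 32 bits, is 0x50D1298E.
Split into bytes (most-significant first): 50 D1 29 8E.
Big-endian stores the most-significant byte at the lowest address.
So the memory order matches the most-significant-first order: 50 D1 29 8E.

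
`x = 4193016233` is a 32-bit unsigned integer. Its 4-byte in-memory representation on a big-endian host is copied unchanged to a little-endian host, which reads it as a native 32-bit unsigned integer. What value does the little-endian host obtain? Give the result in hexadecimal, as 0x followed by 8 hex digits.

0xA959ECF9

4193016233 in 32-bit hexadecimal is 0xF9EC59A9.
Stored big-endian, the bytes at ascending addresses are F9 EC 59 A9.
Read back as little-endian, the first byte is least significant, giving 0xA959ECF9.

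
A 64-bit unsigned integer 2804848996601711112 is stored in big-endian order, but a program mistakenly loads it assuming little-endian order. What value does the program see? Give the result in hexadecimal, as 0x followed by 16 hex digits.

0x084A0E3B4DD3EC26

2804848996601711112 in 64-bit hexadecimal is 0x26ECD34D3B0E4A08.
Stored big-endian, the bytes at ascending addresses are 26 EC D3 4D 3B 0E 4A 08.
Read back as little-endian, the first byte is least significant, giving 0x084A0E3B4DD3EC26.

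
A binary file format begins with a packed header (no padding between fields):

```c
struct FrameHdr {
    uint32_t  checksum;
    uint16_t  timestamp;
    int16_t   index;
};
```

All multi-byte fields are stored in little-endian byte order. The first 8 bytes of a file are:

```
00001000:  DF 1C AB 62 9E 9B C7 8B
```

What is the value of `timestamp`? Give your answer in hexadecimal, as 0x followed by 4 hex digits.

`timestamp` follows `checksum` (4 bytes), so it starts at byte offset 4 and occupies 2 bytes.
Bytes at offsets 4..5: 9E 9B.
Little-endian: lowest address holds the least-significant byte.
Reassemble most-significant byte first: 9B 9E → 0x9B9E.

0x9B9E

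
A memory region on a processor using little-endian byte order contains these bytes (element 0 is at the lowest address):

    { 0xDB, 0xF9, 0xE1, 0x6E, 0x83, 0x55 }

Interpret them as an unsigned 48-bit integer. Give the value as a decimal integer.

Little-endian: lowest address holds the least-significant byte.
Reassemble most-significant byte first: 55 83 6E E1 F9 DB → 0x55836EE1F9DB.
0x55836EE1F9DB = 94022989380059.

94022989380059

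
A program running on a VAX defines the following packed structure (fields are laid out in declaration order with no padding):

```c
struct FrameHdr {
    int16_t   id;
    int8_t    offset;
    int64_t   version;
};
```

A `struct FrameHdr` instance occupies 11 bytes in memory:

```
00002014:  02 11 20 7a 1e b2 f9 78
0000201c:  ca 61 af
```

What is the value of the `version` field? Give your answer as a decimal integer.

-5809139423397142918

`version` follows `id` (2 B), `offset` (1 B), so it starts at offset 2 + 1 = 3 and occupies 8 bytes.
Bytes at offsets 3..10: 7A 1E B2 F9 78 CA 61 AF.
Little-endian: lowest address holds the least-significant byte.
Reassemble most-significant byte first: AF 61 CA 78 F9 B2 1E 7A → 0xAF61CA78F9B21E7A.
Top bit is set, so as a signed 64-bit value this is 0xAF61CA78F9B21E7A − 2^64 = -5809139423397142918.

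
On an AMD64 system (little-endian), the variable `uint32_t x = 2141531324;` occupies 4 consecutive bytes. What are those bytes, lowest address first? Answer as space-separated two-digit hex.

2141531324 in hexadecimal, padded to 32 bits, is 0x7FA52CBC.
Split into bytes (most-significant first): 7F A5 2C BC.
In little-endian order the low byte comes first in memory.
So at ascending addresses the bytes are BC 2C A5 7F.

BC 2C A5 7F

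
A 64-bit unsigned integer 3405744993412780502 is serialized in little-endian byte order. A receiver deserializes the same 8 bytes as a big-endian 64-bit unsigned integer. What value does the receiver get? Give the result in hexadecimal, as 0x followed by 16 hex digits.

0xD611EFEF06A3432F

3405744993412780502 in 64-bit hexadecimal is 0x2F43A306EFEF11D6.
Stored little-endian, the bytes at ascending addresses are D6 11 EF EF 06 A3 43 2F.
Read back as big-endian, the last byte is least significant, giving 0xD611EFEF06A3432F.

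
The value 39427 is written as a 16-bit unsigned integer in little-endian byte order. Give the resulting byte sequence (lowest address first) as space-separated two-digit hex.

39427 in hexadecimal, padded to 16 bits, is 0x9A03.
Split into bytes (most-significant first): 9A 03.
In little-endian order the low byte comes first in memory.
So at ascending addresses the bytes are 03 9A.

03 9A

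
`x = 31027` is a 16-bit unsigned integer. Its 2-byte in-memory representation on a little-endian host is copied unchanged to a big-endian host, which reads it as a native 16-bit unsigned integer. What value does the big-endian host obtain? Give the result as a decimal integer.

13177

31027 in 16-bit hexadecimal is 0x7933.
Stored little-endian, the bytes at ascending addresses are 33 79.
Read back as big-endian, the last byte is least significant, giving 0x3379.
0x3379 = 13177.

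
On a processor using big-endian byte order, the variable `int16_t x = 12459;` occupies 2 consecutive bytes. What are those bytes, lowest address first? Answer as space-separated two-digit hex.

30 AB

12459 in hexadecimal, padded to 16 bits, is 0x30AB.
Split into bytes (most-significant first): 30 AB.
Big-endian stores the most-significant byte at the lowest address.
So the memory order matches the most-significant-first order: 30 AB.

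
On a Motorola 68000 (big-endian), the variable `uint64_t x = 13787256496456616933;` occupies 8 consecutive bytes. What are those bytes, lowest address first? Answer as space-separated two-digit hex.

BF 56 2C BC 4A 7E 4B E5

13787256496456616933 in hexadecimal, padded to 64 bits, is 0xBF562CBC4A7E4BE5.
Split into bytes (most-significant first): BF 56 2C BC 4A 7E 4B E5.
Big-endian: lowest address holds the most-significant byte.
So the memory order matches the most-significant-first order: BF 56 2C BC 4A 7E 4B E5.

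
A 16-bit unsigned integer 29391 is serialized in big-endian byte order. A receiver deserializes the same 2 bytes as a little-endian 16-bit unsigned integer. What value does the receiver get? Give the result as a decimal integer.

53106

29391 in 16-bit hexadecimal is 0x72CF.
Stored big-endian, the bytes at ascending addresses are 72 CF.
Read back as little-endian, the first byte is least significant, giving 0xCF72.
0xCF72 = 53106.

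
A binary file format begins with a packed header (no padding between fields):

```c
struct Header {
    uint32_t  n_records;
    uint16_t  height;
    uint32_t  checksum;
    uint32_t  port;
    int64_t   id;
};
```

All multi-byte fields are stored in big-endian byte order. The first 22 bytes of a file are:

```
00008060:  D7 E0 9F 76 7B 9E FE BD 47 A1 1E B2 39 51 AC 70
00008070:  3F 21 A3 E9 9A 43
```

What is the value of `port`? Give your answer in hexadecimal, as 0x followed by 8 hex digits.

0x1EB23951

`port` follows `n_records` (4 B), `height` (2 B), `checksum` (4 B), so it starts at offset 4 + 2 + 4 = 10 and occupies 4 bytes.
Bytes at offsets 10..13: 1E B2 39 51.
In big-endian order the high byte comes first in memory.
The bytes are already most-significant first: 0x1EB23951.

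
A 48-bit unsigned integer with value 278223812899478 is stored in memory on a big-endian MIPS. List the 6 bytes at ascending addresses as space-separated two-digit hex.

278223812899478 in hexadecimal, padded to 48 bits, is 0xFD0B07893296.
Split into bytes (most-significant first): FD 0B 07 89 32 96.
Big-endian stores the most-significant byte at the lowest address.
So the memory order matches the most-significant-first order: FD 0B 07 89 32 96.

FD 0B 07 89 32 96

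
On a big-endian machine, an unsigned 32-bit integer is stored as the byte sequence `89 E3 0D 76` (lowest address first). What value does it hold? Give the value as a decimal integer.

2313358710

Big-endian: lowest address holds the most-significant byte.
The bytes are already most-significant first: 0x89E30D76.
0x89E30D76 = 2313358710.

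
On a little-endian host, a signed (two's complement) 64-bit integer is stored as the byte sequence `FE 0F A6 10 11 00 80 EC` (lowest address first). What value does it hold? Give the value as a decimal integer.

-1405123010445832194

Little-endian: lowest address holds the least-significant byte.
Reassemble most-significant byte first: EC 80 00 11 10 A6 0F FE → 0xEC80001110A60FFE.
Top bit is set, so as a signed 64-bit value this is 0xEC80001110A60FFE − 2^64 = -1405123010445832194.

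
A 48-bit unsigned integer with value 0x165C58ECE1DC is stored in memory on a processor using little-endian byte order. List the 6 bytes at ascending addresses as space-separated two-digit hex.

Split into bytes (most-significant first): 16 5C 58 EC E1 DC.
Little-endian stores the least-significant byte at the lowest address.
So at ascending addresses the bytes are DC E1 EC 58 5C 16.

DC E1 EC 58 5C 16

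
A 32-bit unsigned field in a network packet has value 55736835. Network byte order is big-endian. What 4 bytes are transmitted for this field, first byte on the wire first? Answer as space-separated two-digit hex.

55736835 in hexadecimal, padded to 32 bits, is 0x03527A03.
Split into bytes (most-significant first): 03 52 7A 03.
In big-endian order the high byte comes first in memory.
So the memory order matches the most-significant-first order: 03 52 7A 03.

03 52 7A 03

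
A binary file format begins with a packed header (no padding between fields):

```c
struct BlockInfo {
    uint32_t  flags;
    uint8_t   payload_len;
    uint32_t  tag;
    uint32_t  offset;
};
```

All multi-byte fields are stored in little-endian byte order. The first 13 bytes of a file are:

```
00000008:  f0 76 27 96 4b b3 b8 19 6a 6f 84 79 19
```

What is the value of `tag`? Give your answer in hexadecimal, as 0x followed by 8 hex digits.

`tag` follows `flags` (4 B), `payload_len` (1 B), so it starts at offset 4 + 1 = 5 and occupies 4 bytes.
Bytes at offsets 5..8: B3 B8 19 6A.
In little-endian order the low byte comes first in memory.
Reassemble most-significant byte first: 6A 19 B8 B3 → 0x6A19B8B3.

0x6A19B8B3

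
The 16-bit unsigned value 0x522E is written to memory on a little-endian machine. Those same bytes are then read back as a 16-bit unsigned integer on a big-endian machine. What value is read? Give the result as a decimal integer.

Stored little-endian, the bytes at ascending addresses are 2E 52.
Read back as big-endian, the last byte is least significant, giving 0x2E52.
0x2E52 = 11858.

11858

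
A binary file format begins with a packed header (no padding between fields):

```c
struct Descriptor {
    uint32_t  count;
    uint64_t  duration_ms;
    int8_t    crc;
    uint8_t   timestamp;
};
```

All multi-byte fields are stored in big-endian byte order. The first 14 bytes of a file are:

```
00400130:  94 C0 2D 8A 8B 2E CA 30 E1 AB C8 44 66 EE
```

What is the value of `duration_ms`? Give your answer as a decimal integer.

10029175731494045764

`duration_ms` follows `count` (4 bytes), so it starts at byte offset 4 and occupies 8 bytes.
Bytes at offsets 4..11: 8B 2E CA 30 E1 AB C8 44.
Big-endian stores the most-significant byte at the lowest address.
The bytes are already most-significant first: 0x8B2ECA30E1ABC844.
0x8B2ECA30E1ABC844 = 10029175731494045764.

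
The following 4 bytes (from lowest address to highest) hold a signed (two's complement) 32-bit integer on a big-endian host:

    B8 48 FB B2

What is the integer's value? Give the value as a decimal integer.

In big-endian order the high byte comes first in memory.
The bytes are already most-significant first: 0xB848FBB2.
Top bit is set, so as a signed 32-bit value this is 0xB848FBB2 − 2^32 = -1203176526.

-1203176526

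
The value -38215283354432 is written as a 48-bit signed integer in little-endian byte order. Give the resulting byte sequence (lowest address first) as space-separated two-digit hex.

C0 54 9C 4F 3E DD

Two's complement of -38215283354432 in 48 bits: 38215283354432 = 0x22C1B063AB40; invert → 0xDD3E4F9C54BF; add 1 → 0xDD3E4F9C54C0.
Split into bytes (most-significant first): DD 3E 4F 9C 54 C0.
Little-endian stores the least-significant byte at the lowest address.
So at ascending addresses the bytes are C0 54 9C 4F 3E DD.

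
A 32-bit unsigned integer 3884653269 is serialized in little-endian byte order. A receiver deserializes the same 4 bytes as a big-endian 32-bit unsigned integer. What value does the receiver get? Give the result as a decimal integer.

3575286759

3884653269 in 32-bit hexadecimal is 0xE78B1AD5.
Stored little-endian, the bytes at ascending addresses are D5 1A 8B E7.
Read back as big-endian, the last byte is least significant, giving 0xD51A8BE7.
0xD51A8BE7 = 3575286759.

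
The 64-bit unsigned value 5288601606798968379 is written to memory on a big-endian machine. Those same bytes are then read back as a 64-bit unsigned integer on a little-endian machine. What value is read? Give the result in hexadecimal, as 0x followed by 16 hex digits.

0x3B06D02324E36449

5288601606798968379 in 64-bit hexadecimal is 0x4964E32423D0063B.
Stored big-endian, the bytes at ascending addresses are 49 64 E3 24 23 D0 06 3B.
Read back as little-endian, the first byte is least significant, giving 0x3B06D02324E36449.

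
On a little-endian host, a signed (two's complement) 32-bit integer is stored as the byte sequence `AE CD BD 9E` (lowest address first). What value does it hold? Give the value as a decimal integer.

-1631728210

Little-endian stores the least-significant byte at the lowest address.
Reassemble most-significant byte first: 9E BD CD AE → 0x9EBDCDAE.
Top bit is set, so as a signed 32-bit value this is 0x9EBDCDAE − 2^32 = -1631728210.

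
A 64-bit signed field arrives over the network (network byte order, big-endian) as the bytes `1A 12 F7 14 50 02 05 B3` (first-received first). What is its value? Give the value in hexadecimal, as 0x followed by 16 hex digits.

Big-endian: lowest address holds the most-significant byte.
The bytes are already most-significant first: 0x1A12F714500205B3.

0x1A12F714500205B3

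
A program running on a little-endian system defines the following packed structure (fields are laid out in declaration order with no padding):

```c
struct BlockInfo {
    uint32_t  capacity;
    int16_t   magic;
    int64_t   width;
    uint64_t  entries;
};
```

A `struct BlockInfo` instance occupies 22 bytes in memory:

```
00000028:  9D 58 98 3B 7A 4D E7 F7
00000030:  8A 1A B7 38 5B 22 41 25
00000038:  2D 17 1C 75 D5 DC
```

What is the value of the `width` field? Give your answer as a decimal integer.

`width` follows `capacity` (4 B), `magic` (2 B), so it starts at offset 4 + 2 = 6 and occupies 8 bytes.
Bytes at offsets 6..13: E7 F7 8A 1A B7 38 5B 22.
Little-endian: lowest address holds the least-significant byte.
Reassemble most-significant byte first: 22 5B 38 B7 1A 8A F7 E7 → 0x225B38B71A8AF7E7.
0x225B38B71A8AF7E7 = 2475634779245705191.

2475634779245705191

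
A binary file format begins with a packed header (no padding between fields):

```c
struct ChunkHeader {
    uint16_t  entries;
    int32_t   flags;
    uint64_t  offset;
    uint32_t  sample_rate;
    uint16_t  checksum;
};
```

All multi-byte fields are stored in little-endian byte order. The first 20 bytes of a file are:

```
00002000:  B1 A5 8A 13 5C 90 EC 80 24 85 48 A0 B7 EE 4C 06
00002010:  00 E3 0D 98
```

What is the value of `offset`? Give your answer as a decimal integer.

17201393535096750316

`offset` follows `entries` (2 B), `flags` (4 B), so it starts at offset 2 + 4 = 6 and occupies 8 bytes.
Bytes at offsets 6..13: EC 80 24 85 48 A0 B7 EE.
In little-endian order the low byte comes first in memory.
Reassemble most-significant byte first: EE B7 A0 48 85 24 80 EC → 0xEEB7A048852480EC.
0xEEB7A048852480EC = 17201393535096750316.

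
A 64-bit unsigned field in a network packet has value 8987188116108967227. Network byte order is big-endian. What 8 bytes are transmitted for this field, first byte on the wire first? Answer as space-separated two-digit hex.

8987188116108967227 in hexadecimal, padded to 64 bits, is 0x7CB8E7F9B6497D3B.
Split into bytes (most-significant first): 7C B8 E7 F9 B6 49 7D 3B.
In big-endian order the high byte comes first in memory.
So the memory order matches the most-significant-first order: 7C B8 E7 F9 B6 49 7D 3B.

7C B8 E7 F9 B6 49 7D 3B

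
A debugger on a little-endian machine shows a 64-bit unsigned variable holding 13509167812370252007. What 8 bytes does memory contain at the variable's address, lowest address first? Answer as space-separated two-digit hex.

E7 40 78 FB 8C 34 7A BB

13509167812370252007 in hexadecimal, padded to 64 bits, is 0xBB7A348CFB7840E7.
Split into bytes (most-significant first): BB 7A 34 8C FB 78 40 E7.
In little-endian order the low byte comes first in memory.
So at ascending addresses the bytes are E7 40 78 FB 8C 34 7A BB.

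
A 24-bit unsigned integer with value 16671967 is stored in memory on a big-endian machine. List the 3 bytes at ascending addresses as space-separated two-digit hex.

16671967 in hexadecimal, padded to 24 bits, is 0xFE64DF.
Split into bytes (most-significant first): FE 64 DF.
Big-endian: lowest address holds the most-significant byte.
So the memory order matches the most-significant-first order: FE 64 DF.

FE 64 DF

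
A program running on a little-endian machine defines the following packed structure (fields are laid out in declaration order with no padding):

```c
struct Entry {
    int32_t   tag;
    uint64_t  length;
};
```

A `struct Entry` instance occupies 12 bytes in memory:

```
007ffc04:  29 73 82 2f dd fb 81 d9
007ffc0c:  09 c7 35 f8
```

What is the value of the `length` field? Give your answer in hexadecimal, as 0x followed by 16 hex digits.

`length` follows `tag` (4 bytes), so it starts at byte offset 4 and occupies 8 bytes.
Bytes at offsets 4..11: DD FB 81 D9 09 C7 35 F8.
Little-endian stores the least-significant byte at the lowest address.
Reassemble most-significant byte first: F8 35 C7 09 D9 81 FB DD → 0xF835C709D981FBDD.

0xF835C709D981FBDD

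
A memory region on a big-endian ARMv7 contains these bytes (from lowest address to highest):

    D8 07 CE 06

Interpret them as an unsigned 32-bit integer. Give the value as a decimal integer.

3624390150

Big-endian stores the most-significant byte at the lowest address.
The bytes are already most-significant first: 0xD807CE06.
0xD807CE06 = 3624390150.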